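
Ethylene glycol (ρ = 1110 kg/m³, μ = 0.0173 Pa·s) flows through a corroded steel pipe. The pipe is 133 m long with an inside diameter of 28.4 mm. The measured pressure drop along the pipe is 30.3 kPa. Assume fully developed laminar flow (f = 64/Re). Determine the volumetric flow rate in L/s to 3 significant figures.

For laminar flow, f = 64/Re with Re = ρVD/μ, so Darcy-Weisbach reduces to ΔP = 32μLV/D². Solving for V: V = ΔP·D²/(32μL) = 3.03e+04·(0.0284)²/(32·0.0173·133) = 0.3319 m/s.
Check: Re = ρVD/μ = 1110·0.3319·0.0284/0.0173 = 604.8 < 2300, so the laminar assumption holds.
Q = V·A = 0.3319·(π/4·0.0284²) = 0.0002103 m³/s = 0.210 L/s.

Q ≈ 0.210 L/s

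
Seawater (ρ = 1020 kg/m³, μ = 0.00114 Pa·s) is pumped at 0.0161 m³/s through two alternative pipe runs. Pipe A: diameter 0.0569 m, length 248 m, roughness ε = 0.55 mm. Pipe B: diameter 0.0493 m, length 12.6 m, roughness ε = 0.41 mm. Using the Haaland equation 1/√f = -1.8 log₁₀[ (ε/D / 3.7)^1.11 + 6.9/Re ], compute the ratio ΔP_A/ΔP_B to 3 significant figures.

ΔP_A/ΔP_B ≈ 10.1

Pipe A: V = Q/A = 0.0161/0.002543 = 6.332 m/s; Re = 3.223e+05; ε/D = 0.00967; Haaland → f = 0.03773; ΔP_A = f(L/D)(ρV²/2) = 3.362e+06 Pa.
Pipe B: V = Q/A = 0.0161/0.001909 = 8.434 m/s; Re = 3.72e+05; ε/D = 0.00832; Haaland → f = 0.03589; ΔP_B = f(L/D)(ρV²/2) = 3.328e+05 Pa.
ΔP_A/ΔP_B = 3.362e+06/3.328e+05 = 10.1.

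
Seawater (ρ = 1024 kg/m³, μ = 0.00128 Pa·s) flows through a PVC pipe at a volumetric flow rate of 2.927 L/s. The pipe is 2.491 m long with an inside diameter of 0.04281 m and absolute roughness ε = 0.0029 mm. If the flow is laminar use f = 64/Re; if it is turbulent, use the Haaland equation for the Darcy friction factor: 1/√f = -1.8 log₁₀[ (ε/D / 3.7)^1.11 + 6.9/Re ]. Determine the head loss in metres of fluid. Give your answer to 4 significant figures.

Q = 2.927 L/s = 2.927/1000 = 0.002927 m³/s.
Cross-sectional area A = πD²/4 = π(0.04281)²/4 = 0.001439 m²; mean velocity V = Q/A = 0.002927/0.001439 = 2.033 m/s.
Reynolds number Re = ρVD/μ = 1024 · 2.033 · 0.04281 / 0.00128 = 6.964e+04.
Re > 4000 → turbulent. Relative roughness ε/D = 2.9e-06/0.04281 = 6.77e-05. Haaland: 1/√f = -1.8 log₁₀[(6.77e-05/3.7)^1.11 + 6.9/6.964e+04] = -1.8 log₁₀[5.51e-06 + 9.91e-05] = 7.165, so f = 0.01948.
Darcy-Weisbach: ΔP = f(L/D)(ρV²/2) = 0.01948·(2.491/0.04281)·(1024·2.033²/2) = 0.01948·58.19·2117 = 2400 Pa.
Head loss h_f = ΔP/(ρg) = 2400/(1024·9.81) = 0.2389 m.

h_f ≈ 0.2389 m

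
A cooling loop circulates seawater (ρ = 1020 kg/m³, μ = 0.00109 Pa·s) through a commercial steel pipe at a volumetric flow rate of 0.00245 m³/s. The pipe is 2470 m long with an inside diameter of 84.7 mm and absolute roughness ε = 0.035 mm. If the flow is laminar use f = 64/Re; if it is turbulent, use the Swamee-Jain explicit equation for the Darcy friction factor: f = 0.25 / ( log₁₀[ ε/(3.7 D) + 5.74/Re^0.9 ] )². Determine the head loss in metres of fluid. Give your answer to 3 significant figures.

h_f ≈ 6.72 m

Cross-sectional area A = πD²/4 = π(0.0847)²/4 = 0.005635 m²; mean velocity V = Q/A = 0.00245/0.005635 = 0.4348 m/s.
Reynolds number Re = ρVD/μ = 1020 · 0.4348 · 0.0847 / 0.00109 = 3.446e+04.
Re > 4000 → turbulent. Relative roughness ε/D = 3.5e-05/0.0847 = 0.000413. Swamee-Jain: f = 0.25/(log₁₀[0.000413/3.7 + 5.74/3.446e+04^0.9])² = 0.25/(log₁₀[0.000112 + 0.000473])² = 0.25/(-3.233)² = 0.02392.
Darcy-Weisbach: ΔP = f(L/D)(ρV²/2) = 0.02392·(2470/0.0847)·(1020·0.4348²/2) = 0.02392·2.916e+04·96.42 = 6.727e+04 Pa.
Head loss h_f = ΔP/(ρg) = 6.727e+04/(1020·9.81) = 6.72 m.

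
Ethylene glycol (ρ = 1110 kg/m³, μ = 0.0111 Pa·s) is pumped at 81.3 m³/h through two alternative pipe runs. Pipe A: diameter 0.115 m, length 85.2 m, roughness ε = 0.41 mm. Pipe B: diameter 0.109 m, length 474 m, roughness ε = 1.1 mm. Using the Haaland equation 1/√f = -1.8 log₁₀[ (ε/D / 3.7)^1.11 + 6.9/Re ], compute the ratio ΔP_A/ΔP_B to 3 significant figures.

Pipe A: V = Q/A = 0.02258/0.01039 = 2.174 m/s; Re = 2.5e+04; ε/D = 0.00357; Haaland → f = 0.03131; ΔP_A = f(L/D)(ρV²/2) = 6.086e+04 Pa.
Pipe B: V = Q/A = 0.02258/0.009331 = 2.42 m/s; Re = 2.638e+04; ε/D = 0.0101; Haaland → f = 0.04014; ΔP_B = f(L/D)(ρV²/2) = 5.674e+05 Pa.
ΔP_A/ΔP_B = 6.086e+04/5.674e+05 = 0.107.

ΔP_A/ΔP_B ≈ 0.107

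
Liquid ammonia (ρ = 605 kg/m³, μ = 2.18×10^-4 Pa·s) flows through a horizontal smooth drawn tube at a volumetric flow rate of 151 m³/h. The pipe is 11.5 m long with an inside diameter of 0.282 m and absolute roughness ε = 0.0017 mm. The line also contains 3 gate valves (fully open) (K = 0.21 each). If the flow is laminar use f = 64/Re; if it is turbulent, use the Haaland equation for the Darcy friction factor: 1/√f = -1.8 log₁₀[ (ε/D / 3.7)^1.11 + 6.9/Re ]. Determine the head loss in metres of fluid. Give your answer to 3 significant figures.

h_f ≈ 0.0267 m

Q = 151 m³/h = 151/3600 = 0.04194 m³/s.
Cross-sectional area A = πD²/4 = π(0.282)²/4 = 0.06246 m²; mean velocity V = Q/A = 0.04194/0.06246 = 0.6716 m/s.
Reynolds number Re = ρVD/μ = 605 · 0.6716 · 0.282 / 0.000218 = 5.256e+05.
Re > 4000 → turbulent. Relative roughness ε/D = 1.7e-06/0.282 = 6.03e-06. Haaland: 1/√f = -1.8 log₁₀[(6.03e-06/3.7)^1.11 + 6.9/5.256e+05] = -1.8 log₁₀[3.76e-07 + 1.31e-05] = 8.765, so f = 0.01302.
Total minor-loss coefficient ΣK = 3·0.21 = 0.63.
ΔP = [f·L/D + ΣK]·(ρV²/2) = [0.01302·11.5/0.282 + 0.63]·(605·0.6716²/2) = [0.5308 + 0.63]·136.4 = 158.4 Pa.
Head loss h_f = ΔP/(ρg) = 158.4/(605·9.81) = 0.0267 m.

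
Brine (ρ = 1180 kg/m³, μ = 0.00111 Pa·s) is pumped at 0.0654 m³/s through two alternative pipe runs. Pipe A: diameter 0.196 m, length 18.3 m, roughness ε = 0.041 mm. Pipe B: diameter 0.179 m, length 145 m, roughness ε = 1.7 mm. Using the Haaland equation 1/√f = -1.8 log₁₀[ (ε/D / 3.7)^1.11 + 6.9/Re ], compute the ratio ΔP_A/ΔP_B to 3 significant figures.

Pipe A: V = Q/A = 0.0654/0.03017 = 2.168 m/s; Re = 4.516e+05; ε/D = 0.000209; Haaland → f = 0.01551; ΔP_A = f(L/D)(ρV²/2) = 4013 Pa.
Pipe B: V = Q/A = 0.0654/0.02516 = 2.599 m/s; Re = 4.945e+05; ε/D = 0.0095; Haaland → f = 0.03744; ΔP_B = f(L/D)(ρV²/2) = 1.209e+05 Pa.
ΔP_A/ΔP_B = 4013/1.209e+05 = 0.0332.

ΔP_A/ΔP_B ≈ 0.0332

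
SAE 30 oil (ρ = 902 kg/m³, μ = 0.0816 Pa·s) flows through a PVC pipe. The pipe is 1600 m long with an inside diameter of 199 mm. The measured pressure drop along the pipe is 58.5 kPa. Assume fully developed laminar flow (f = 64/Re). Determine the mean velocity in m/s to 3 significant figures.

For laminar flow, f = 64/Re with Re = ρVD/μ, so Darcy-Weisbach reduces to ΔP = 32μLV/D². Solving for V: V = ΔP·D²/(32μL) = 5.85e+04·(0.199)²/(32·0.0816·1600) = 0.5545 m/s.
Check: Re = ρVD/μ = 902·0.5545·0.199/0.0816 = 1220 < 2300, so the laminar assumption holds.

V ≈ 0.555 m/s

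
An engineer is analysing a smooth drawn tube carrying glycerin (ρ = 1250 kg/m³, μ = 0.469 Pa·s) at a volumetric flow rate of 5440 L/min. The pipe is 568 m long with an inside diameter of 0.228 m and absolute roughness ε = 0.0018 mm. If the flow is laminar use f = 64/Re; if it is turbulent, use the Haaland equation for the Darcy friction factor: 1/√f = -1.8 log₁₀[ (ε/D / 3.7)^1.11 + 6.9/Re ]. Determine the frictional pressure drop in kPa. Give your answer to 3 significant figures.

Q = 5440 L/min = 5440/60000 = 0.09067 m³/s.
Cross-sectional area A = πD²/4 = π(0.228)²/4 = 0.04083 m²; mean velocity V = Q/A = 0.09067/0.04083 = 2.221 m/s.
Reynolds number Re = ρVD/μ = 1250 · 2.221 · 0.228 / 0.469 = 1349.
Re < 2300 → laminar flow, so f = 64/Re = 64/1349 = 0.04743 (the turbulent correlation is not needed).
Darcy-Weisbach: ΔP = f(L/D)(ρV²/2) = 0.04743·(568/0.228)·(1250·2.221²/2) = 0.04743·2491·3082 = 3.642e+05 Pa.
ΔP = 3.642e+05 Pa = 364 kPa.

ΔP ≈ 364 kPa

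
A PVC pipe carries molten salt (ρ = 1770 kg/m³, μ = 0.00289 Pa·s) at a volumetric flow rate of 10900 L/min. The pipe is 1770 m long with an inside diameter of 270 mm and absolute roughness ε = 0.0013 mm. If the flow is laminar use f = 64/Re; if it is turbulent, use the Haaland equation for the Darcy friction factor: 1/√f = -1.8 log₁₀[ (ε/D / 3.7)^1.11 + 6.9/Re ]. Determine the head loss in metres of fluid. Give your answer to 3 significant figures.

Q = 10900 L/min = 10900/60000 = 0.1817 m³/s.
Cross-sectional area A = πD²/4 = π(0.27)²/4 = 0.05726 m²; mean velocity V = Q/A = 0.1817/0.05726 = 3.173 m/s.
Reynolds number Re = ρVD/μ = 1770 · 3.173 · 0.27 / 0.00289 = 5.247e+05.
Re > 4000 → turbulent. Relative roughness ε/D = 1.3e-06/0.27 = 4.81e-06. Haaland: 1/√f = -1.8 log₁₀[(4.81e-06/3.7)^1.11 + 6.9/5.247e+05] = -1.8 log₁₀[2.93e-07 + 1.32e-05] = 8.769, so f = 0.01301.
Darcy-Weisbach: ΔP = f(L/D)(ρV²/2) = 0.01301·(1770/0.27)·(1770·3.173²/2) = 0.01301·6556·8910 = 7.596e+05 Pa.
Head loss h_f = ΔP/(ρg) = 7.596e+05/(1770·9.81) = 43.7 m.

h_f ≈ 43.7 m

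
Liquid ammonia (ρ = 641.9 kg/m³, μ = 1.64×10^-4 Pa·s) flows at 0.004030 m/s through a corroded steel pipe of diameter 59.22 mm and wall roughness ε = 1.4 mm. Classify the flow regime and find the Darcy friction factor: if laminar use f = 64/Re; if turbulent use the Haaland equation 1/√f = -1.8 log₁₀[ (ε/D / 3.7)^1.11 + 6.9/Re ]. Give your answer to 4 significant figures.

Re = ρVD/μ = 641.9·0.00403·0.05922/0.000164 = 934.1.
Re < 2300 → laminar, so f = 64/Re = 0.06851 (roughness is irrelevant in laminar flow).

f ≈ 0.06851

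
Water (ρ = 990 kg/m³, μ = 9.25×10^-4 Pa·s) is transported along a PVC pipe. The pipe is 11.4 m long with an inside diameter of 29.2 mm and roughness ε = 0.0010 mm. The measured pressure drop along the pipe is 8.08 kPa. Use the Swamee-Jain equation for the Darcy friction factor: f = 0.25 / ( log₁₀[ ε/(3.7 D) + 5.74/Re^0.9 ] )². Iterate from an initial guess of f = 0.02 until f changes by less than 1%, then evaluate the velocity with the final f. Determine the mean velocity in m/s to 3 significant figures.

V ≈ 1.39 m/s

Rearranging Darcy-Weisbach: V = √(2·ΔP·D/(f·L·ρ)). With ε/D = 1e-06/0.0292 = 3.42e-05, iterate starting from f = 0.02:
  f = 0.02 → V = √(2·8080·0.0292/(0.02·11.4·990)) = 1.446 m/s; Re = ρVD/μ = 4.519e+04; f → 0.02138
  f = 0.02138 → V = 1.399 m/s; Re = 4.371e+04; f → 0.02153
Converged (Δf/f < 1%). With the final f = 0.02153: V = √(2·8080·0.0292/(0.02153·11.4·990)) = 1.393 m/s.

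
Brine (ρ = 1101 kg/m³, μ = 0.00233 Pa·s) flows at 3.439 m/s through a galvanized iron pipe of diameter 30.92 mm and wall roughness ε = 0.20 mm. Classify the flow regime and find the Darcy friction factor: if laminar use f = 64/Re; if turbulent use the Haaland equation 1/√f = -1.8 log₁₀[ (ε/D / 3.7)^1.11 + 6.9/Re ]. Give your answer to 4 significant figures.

Re = ρVD/μ = 1101·3.439·0.03092/0.00233 = 5.025e+04.
Re > 4000 → turbulent. ε/D = 0.0002/0.03092 = 0.00647; Haaland: 1/√f = -1.8 log₁₀[0.00087 + 0.000137] = 5.395, so f = 0.03436.

f ≈ 0.03436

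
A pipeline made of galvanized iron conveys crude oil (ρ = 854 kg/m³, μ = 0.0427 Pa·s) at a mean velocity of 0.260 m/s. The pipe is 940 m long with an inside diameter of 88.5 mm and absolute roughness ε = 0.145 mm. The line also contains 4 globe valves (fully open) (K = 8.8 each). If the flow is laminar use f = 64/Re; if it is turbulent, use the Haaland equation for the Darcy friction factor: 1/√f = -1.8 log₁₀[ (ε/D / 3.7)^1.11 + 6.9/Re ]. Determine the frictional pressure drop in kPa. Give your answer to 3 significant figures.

ΔP ≈ 43.7 kPa

Reynolds number Re = ρVD/μ = 854 · 0.26 · 0.0885 / 0.0427 = 460.2.
Re < 2300 → laminar flow, so f = 64/Re = 64/460.2 = 0.1391 (the turbulent correlation is not needed).
Total minor-loss coefficient ΣK = 4·8.8 = 35.2.
ΔP = [f·L/D + ΣK]·(ρV²/2) = [0.1391·940/0.0885 + 35.2]·(854·0.26²/2) = [1477 + 35.2]·28.87 = 4.365e+04 Pa.
ΔP = 4.365e+04 Pa = 43.7 kPa.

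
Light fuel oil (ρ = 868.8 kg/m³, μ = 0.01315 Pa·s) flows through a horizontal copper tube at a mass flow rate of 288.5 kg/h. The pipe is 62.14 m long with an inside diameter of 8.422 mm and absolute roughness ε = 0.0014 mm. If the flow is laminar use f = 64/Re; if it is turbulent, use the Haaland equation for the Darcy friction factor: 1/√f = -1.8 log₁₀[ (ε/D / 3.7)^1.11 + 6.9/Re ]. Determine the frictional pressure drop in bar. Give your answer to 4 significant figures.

ΔP ≈ 6.104 bar

ṁ = 288.5 kg/h = 288.5/3600 = 0.08014 kg/s.
A = πD²/4 = π(0.008422)²/4 = 5.571e-05 m²; mean velocity V = ṁ/(ρA) = 0.08014/(868.8 · 5.571e-05) = 1.656 m/s.
Reynolds number Re = ρVD/μ = 868.8 · 1.656 · 0.008422 / 0.0132 = 921.3.
Re < 2300 → laminar flow, so f = 64/Re = 64/921.3 = 0.06947 (the turbulent correlation is not needed).
Darcy-Weisbach: ΔP = f(L/D)(ρV²/2) = 0.06947·(62.14/0.008422)·(868.8·1.656²/2) = 0.06947·7378·1191 = 6.104e+05 Pa.
ΔP = 6.104e+05 Pa = 6.104 bar.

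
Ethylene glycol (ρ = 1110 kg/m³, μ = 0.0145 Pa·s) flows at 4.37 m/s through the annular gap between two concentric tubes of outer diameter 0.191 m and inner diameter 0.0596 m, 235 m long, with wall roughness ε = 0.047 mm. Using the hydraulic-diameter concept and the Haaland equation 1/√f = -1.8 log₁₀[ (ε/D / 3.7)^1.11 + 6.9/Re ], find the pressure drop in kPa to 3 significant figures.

Hydraulic diameter D_h = 4A/P = D_o - D_i = 0.191 - 0.0596 = 0.1314 m.
Re = ρVD_h/μ = 1110·4.37·0.1314/0.0145 = 4.396e+04.
ε/D_h = 4.7e-05/0.1314 = 0.000358; Haaland gives 1/√f = -1.8 log₁₀[3.5e-05+0.000157] = 6.69, so f = 0.02234.
ΔP = f(L/D_h)(ρV²/2) = 0.02234·235/0.1314·1.06e+04 = 4.235e+05 Pa.
ΔP = 423 kPa.

ΔP ≈ 423 kPa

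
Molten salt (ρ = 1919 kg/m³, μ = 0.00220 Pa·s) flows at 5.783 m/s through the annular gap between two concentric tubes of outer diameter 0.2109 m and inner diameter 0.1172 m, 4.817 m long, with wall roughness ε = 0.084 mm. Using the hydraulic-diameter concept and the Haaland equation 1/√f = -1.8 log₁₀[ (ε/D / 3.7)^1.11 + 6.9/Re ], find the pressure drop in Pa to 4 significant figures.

Hydraulic diameter D_h = 4A/P = D_o - D_i = 0.2109 - 0.1172 = 0.0937 m.
Re = ρVD_h/μ = 1919·5.783·0.0937/0.0022 = 4.727e+05.
ε/D_h = 8.4e-05/0.0937 = 0.000896; Haaland gives 1/√f = -1.8 log₁₀[9.7e-05+1.46e-05] = 7.114, so f = 0.01976.
ΔP = f(L/D_h)(ρV²/2) = 0.01976·4.817/0.0937·3.209e+04 = 3.259e+04 Pa.

ΔP ≈ 32590 Pa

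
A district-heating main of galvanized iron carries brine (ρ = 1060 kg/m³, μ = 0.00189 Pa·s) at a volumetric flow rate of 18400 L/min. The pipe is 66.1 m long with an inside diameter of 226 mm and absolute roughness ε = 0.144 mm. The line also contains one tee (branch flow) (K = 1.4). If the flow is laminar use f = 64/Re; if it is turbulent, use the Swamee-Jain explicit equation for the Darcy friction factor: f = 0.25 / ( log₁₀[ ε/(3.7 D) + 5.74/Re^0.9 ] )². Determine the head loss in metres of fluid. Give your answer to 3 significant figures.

h_f ≈ 20.0 m

Q = 18400 L/min = 18400/60000 = 0.3067 m³/s.
Cross-sectional area A = πD²/4 = π(0.226)²/4 = 0.04011 m²; mean velocity V = Q/A = 0.3067/0.04011 = 7.645 m/s.
Reynolds number Re = ρVD/μ = 1060 · 7.645 · 0.226 / 0.00189 = 9.69e+05.
Re > 4000 → turbulent. Relative roughness ε/D = 0.000144/0.226 = 0.000637. Swamee-Jain: f = 0.25/(log₁₀[0.000637/3.7 + 5.74/9.69e+05^0.9])² = 0.25/(log₁₀[0.000172 + 2.35e-05])² = 0.25/(-3.708)² = 0.01818.
Total minor-loss coefficient ΣK = 1·1.4 = 1.4.
ΔP = [f·L/D + ΣK]·(ρV²/2) = [0.01818·66.1/0.226 + 1.4]·(1060·7.645²/2) = [5.317 + 1.4]·3.097e+04 = 2.081e+05 Pa.
Head loss h_f = ΔP/(ρg) = 2.081e+05/(1060·9.81) = 20.0 m.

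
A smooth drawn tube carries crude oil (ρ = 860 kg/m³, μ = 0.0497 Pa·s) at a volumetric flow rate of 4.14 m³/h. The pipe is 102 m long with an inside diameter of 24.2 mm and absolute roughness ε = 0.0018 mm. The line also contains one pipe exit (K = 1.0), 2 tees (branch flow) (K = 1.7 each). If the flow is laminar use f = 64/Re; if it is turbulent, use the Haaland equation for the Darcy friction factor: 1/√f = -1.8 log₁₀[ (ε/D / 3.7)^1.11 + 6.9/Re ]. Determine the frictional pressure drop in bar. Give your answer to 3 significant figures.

ΔP ≈ 7.04 bar

Q = 4.14 m³/h = 4.14/3600 = 0.00115 m³/s.
Cross-sectional area A = πD²/4 = π(0.0242)²/4 = 0.00046 m²; mean velocity V = Q/A = 0.00115/0.00046 = 2.5 m/s.
Reynolds number Re = ρVD/μ = 860 · 2.5 · 0.0242 / 0.0497 = 1047.
Re < 2300 → laminar flow, so f = 64/Re = 64/1047 = 0.06113 (the turbulent correlation is not needed).
Total minor-loss coefficient ΣK = 1·1 + 2·1.7 = 4.4.
ΔP = [f·L/D + ΣK]·(ρV²/2) = [0.06113·102/0.0242 + 4.4]·(860·2.5²/2) = [257.6 + 4.4]·2688 = 7.044e+05 Pa.
ΔP = 7.044e+05 Pa = 7.04 bar.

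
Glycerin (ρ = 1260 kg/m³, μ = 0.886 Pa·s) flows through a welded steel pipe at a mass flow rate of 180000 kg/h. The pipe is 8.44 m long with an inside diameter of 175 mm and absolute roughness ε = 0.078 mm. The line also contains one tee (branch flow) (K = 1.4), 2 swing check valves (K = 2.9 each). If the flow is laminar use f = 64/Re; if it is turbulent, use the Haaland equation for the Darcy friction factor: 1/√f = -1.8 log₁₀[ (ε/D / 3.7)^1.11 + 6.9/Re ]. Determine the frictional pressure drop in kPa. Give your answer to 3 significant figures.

ṁ = 180000 kg/h = 180000/3600 = 50 kg/s.
A = πD²/4 = π(0.175)²/4 = 0.02405 m²; mean velocity V = ṁ/(ρA) = 50/(1260 · 0.02405) = 1.65 m/s.
Reynolds number Re = ρVD/μ = 1260 · 1.65 · 0.175 / 0.886 = 410.6.
Re < 2300 → laminar flow, so f = 64/Re = 64/410.6 = 0.1559 (the turbulent correlation is not needed).
Total minor-loss coefficient ΣK = 1·1.4 + 2·2.9 = 7.2.
ΔP = [f·L/D + ΣK]·(ρV²/2) = [0.1559·8.44/0.175 + 7.2]·(1260·1.65²/2) = [7.518 + 7.2]·1715 = 2.524e+04 Pa.
ΔP = 2.524e+04 Pa = 25.2 kPa.

ΔP ≈ 25.2 kPa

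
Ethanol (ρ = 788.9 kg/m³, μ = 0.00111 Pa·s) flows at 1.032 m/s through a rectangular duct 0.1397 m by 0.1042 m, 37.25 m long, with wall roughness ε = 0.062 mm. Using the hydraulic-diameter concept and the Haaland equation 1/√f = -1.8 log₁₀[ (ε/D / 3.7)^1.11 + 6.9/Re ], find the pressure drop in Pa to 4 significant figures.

Hydraulic diameter D_h = 4A/P = 4·(0.1397·0.1042)/(2·(0.1397+0.1042)) = 0.05823/0.4878 = 0.1194 m.
Re = ρVD_h/μ = 788.9·1.032·0.1194/0.00111 = 8.755e+04.
ε/D_h = 6.2e-05/0.1194 = 0.000519; Haaland gives 1/√f = -1.8 log₁₀[5.29e-05+7.88e-05] = 6.985, so f = 0.0205.
ΔP = f(L/D_h)(ρV²/2) = 0.0205·37.25/0.1194·420.1 = 2687 Pa.

ΔP ≈ 2687 Pa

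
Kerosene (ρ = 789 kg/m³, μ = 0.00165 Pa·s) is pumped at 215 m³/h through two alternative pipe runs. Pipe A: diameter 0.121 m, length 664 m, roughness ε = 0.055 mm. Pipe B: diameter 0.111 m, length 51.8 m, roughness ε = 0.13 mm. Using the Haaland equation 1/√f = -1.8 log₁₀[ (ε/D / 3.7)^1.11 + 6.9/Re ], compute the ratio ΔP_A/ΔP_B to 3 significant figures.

Pipe A: V = Q/A = 0.05972/0.0115 = 5.194 m/s; Re = 3.005e+05; ε/D = 0.000455; Haaland → f = 0.0178; ΔP_A = f(L/D)(ρV²/2) = 1.04e+06 Pa.
Pipe B: V = Q/A = 0.05972/0.009677 = 6.172 m/s; Re = 3.276e+05; ε/D = 0.00117; Haaland → f = 0.02116; ΔP_B = f(L/D)(ρV²/2) = 1.484e+05 Pa.
ΔP_A/ΔP_B = 1.04e+06/1.484e+05 = 7.01.

ΔP_A/ΔP_B ≈ 7.01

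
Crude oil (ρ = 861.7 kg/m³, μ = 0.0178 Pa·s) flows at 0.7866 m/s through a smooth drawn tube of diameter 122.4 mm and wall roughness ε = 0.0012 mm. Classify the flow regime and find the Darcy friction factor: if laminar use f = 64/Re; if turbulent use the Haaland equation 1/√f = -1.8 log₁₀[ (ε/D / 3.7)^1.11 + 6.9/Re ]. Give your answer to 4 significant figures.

f ≈ 0.03855

Re = ρVD/μ = 861.7·0.7866·0.1224/0.0178 = 4661.
Re > 4000 → turbulent. ε/D = 1.2e-06/0.1224 = 9.8e-06; Haaland: 1/√f = -1.8 log₁₀[6.45e-07 + 0.00148] = 5.093, so f = 0.03855.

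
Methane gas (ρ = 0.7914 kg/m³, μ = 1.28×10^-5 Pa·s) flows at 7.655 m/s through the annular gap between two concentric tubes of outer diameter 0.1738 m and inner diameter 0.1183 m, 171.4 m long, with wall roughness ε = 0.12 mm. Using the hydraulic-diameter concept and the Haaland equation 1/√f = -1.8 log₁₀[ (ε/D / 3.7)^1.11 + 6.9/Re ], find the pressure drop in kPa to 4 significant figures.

ΔP ≈ 2.050 kPa

Hydraulic diameter D_h = 4A/P = D_o - D_i = 0.1738 - 0.1183 = 0.0555 m.
Re = ρVD_h/μ = 0.7914·7.655·0.0555/1.28e-05 = 2.627e+04.
ε/D_h = 0.00012/0.0555 = 0.00216; Haaland gives 1/√f = -1.8 log₁₀[0.000258+0.000263] = 5.911, so f = 0.02862.
ΔP = f(L/D_h)(ρV²/2) = 0.02862·171.4/0.0555·23.19 = 2050 Pa.
ΔP = 2.050 kPa.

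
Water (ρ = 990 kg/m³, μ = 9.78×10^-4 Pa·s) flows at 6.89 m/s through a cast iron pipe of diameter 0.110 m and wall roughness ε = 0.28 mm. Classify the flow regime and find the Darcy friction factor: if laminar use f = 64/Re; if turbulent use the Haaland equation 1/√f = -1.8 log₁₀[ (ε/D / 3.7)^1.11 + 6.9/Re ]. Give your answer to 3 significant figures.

f ≈ 0.0252

Re = ρVD/μ = 990·6.89·0.11/0.000978 = 7.672e+05.
Re > 4000 → turbulent. ε/D = 0.00028/0.11 = 0.00255; Haaland: 1/√f = -1.8 log₁₀[0.000309 + 8.99e-06] = 6.296, so f = 0.02523.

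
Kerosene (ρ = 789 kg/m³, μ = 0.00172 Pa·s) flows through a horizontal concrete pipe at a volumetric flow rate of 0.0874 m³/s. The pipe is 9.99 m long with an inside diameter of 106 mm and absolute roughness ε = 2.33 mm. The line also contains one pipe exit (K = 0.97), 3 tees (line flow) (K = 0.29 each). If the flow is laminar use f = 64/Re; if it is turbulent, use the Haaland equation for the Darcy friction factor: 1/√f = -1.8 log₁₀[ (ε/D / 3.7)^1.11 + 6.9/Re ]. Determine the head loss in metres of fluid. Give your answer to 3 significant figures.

h_f ≈ 33.1 m

Cross-sectional area A = πD²/4 = π(0.106)²/4 = 0.008825 m²; mean velocity V = Q/A = 0.0874/0.008825 = 9.904 m/s.
Reynolds number Re = ρVD/μ = 789 · 9.904 · 0.106 / 0.00172 = 4.816e+05.
Re > 4000 → turbulent. Relative roughness ε/D = 0.00233/0.106 = 0.022. Haaland: 1/√f = -1.8 log₁₀[(0.022/3.7)^1.11 + 6.9/4.816e+05] = -1.8 log₁₀[0.00338 + 1.43e-05] = 4.445, so f = 0.05062.
Total minor-loss coefficient ΣK = 1·0.97 + 3·0.29 = 1.84.
ΔP = [f·L/D + ΣK]·(ρV²/2) = [0.05062·9.99/0.106 + 1.84]·(789·9.904²/2) = [4.771 + 1.84]·3.87e+04 = 2.558e+05 Pa.
Head loss h_f = ΔP/(ρg) = 2.558e+05/(789·9.81) = 33.1 m.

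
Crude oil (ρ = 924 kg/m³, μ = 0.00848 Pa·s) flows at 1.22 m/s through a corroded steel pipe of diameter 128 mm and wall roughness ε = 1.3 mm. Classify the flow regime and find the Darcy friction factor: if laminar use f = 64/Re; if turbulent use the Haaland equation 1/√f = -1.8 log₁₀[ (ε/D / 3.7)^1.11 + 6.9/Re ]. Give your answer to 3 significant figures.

f ≈ 0.0413

Re = ρVD/μ = 924·1.22·0.128/0.00848 = 1.702e+04.
Re > 4000 → turbulent. ε/D = 0.0013/0.128 = 0.0102; Haaland: 1/√f = -1.8 log₁₀[0.00143 + 0.000406] = 4.923, so f = 0.04126.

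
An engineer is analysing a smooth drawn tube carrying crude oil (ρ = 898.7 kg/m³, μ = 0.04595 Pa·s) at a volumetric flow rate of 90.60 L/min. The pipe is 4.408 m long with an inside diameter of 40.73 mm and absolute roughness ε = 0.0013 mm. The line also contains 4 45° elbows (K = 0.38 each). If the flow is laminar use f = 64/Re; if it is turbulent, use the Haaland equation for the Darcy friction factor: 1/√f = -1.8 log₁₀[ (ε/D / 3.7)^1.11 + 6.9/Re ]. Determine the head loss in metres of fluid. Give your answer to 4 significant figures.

Q = 90.60 L/min = 90.60/60000 = 0.00151 m³/s.
Cross-sectional area A = πD²/4 = π(0.04073)²/4 = 0.001303 m²; mean velocity V = Q/A = 0.00151/0.001303 = 1.159 m/s.
Reynolds number Re = ρVD/μ = 898.7 · 1.159 · 0.04073 / 0.0459 = 923.2.
Re < 2300 → laminar flow, so f = 64/Re = 64/923.2 = 0.06932 (the turbulent correlation is not needed).
Total minor-loss coefficient ΣK = 4·0.38 = 1.52.
ΔP = [f·L/D + ΣK]·(ρV²/2) = [0.06932·4.408/0.04073 + 1.52]·(898.7·1.159²/2) = [7.502 + 1.52]·603.5 = 5445 Pa.
Head loss h_f = ΔP/(ρg) = 5445/(898.7·9.81) = 0.6177 m.

h_f ≈ 0.6177 m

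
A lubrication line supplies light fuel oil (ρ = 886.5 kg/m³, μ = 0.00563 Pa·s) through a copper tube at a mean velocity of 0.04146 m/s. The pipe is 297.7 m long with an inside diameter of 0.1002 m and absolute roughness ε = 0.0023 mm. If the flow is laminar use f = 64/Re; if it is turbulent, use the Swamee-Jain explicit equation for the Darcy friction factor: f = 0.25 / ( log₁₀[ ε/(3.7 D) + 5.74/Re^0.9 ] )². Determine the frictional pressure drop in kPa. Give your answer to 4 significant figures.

ΔP ≈ 0.2215 kPa

Reynolds number Re = ρVD/μ = 886.5 · 0.04146 · 0.1002 / 0.00563 = 654.1.
Re < 2300 → laminar flow, so f = 64/Re = 64/654.1 = 0.09784 (the turbulent correlation is not needed).
Darcy-Weisbach: ΔP = f(L/D)(ρV²/2) = 0.09784·(297.7/0.1002)·(886.5·0.04146²/2) = 0.09784·2971·0.7619 = 221.5 Pa.
ΔP = 221.5 Pa = 0.2215 kPa.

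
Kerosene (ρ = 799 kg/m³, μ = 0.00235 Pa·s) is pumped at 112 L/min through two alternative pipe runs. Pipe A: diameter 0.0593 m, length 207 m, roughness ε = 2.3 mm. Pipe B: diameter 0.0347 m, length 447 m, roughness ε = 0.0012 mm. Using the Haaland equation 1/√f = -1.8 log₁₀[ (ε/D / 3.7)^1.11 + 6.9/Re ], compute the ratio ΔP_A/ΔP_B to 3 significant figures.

ΔP_A/ΔP_B ≈ 0.0843

Pipe A: V = Q/A = 0.001867/0.002762 = 0.6759 m/s; Re = 1.363e+04; ε/D = 0.0388; Haaland → f = 0.06591; ΔP_A = f(L/D)(ρV²/2) = 4.199e+04 Pa.
Pipe B: V = Q/A = 0.001867/0.0009457 = 1.974 m/s; Re = 2.329e+04; ε/D = 3.46e-05; Haaland → f = 0.02485; ΔP_B = f(L/D)(ρV²/2) = 4.982e+05 Pa.
ΔP_A/ΔP_B = 4.199e+04/4.982e+05 = 0.0843.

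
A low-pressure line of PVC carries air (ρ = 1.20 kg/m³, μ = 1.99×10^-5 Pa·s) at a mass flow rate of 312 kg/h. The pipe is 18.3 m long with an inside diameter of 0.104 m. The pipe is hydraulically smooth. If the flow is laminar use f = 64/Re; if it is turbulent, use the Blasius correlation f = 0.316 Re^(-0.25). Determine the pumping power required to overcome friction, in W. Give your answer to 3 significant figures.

P ≈ 11.5 W

ṁ = 312 kg/h = 312/3600 = 0.08667 kg/s.
A = πD²/4 = π(0.104)²/4 = 0.008495 m²; mean velocity V = ṁ/(ρA) = 0.08667/(1.2 · 0.008495) = 8.502 m/s.
Reynolds number Re = ρVD/μ = 1.2 · 8.502 · 0.104 / 1.99e-05 = 5.332e+04.
Re > 4000 → turbulent. Smooth-pipe (Blasius): f = 0.316 Re^(-0.25) = 0.316/(5.332e+04)^0.25 = 0.0208.
Darcy-Weisbach: ΔP = f(L/D)(ρV²/2) = 0.0208·(18.3/0.104)·(1.2·8.502²/2) = 0.0208·176·43.37 = 158.7 Pa.
Q = ṁ/ρ = 0.08667/1.2 = 0.07222 m³/s.
Pumping power P = QΔP = 0.07222·158.7 = 11.46 W = 11.5 W.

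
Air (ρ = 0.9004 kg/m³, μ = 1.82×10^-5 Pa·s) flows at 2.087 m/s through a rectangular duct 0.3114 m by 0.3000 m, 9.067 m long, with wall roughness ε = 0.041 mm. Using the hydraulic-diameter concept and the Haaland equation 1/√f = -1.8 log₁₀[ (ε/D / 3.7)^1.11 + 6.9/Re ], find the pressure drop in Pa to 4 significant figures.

ΔP ≈ 1.357 Pa

Hydraulic diameter D_h = 4A/P = 4·(0.3114·0.3)/(2·(0.3114+0.3)) = 0.3737/1.223 = 0.3056 m.
Re = ρVD_h/μ = 0.9004·2.087·0.3056/1.82e-05 = 3.155e+04.
ε/D_h = 4.1e-05/0.3056 = 0.000134; Haaland gives 1/√f = -1.8 log₁₀[1.18e-05+0.000219] = 6.547, so f = 0.02333.
ΔP = f(L/D_h)(ρV²/2) = 0.02333·9.067/0.3056·1.961 = 1.357 Pa.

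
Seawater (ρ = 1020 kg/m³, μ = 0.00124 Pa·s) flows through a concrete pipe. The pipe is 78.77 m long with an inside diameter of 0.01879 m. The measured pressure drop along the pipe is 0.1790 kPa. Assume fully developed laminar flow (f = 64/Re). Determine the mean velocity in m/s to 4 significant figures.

V ≈ 0.02022 m/s

For laminar flow, f = 64/Re with Re = ρVD/μ, so Darcy-Weisbach reduces to ΔP = 32μLV/D². Solving for V: V = ΔP·D²/(32μL) = 179·(0.01879)²/(32·0.00124·78.77) = 0.02022 m/s.
Check: Re = ρVD/μ = 1020·0.02022·0.01879/0.00124 = 312.5 < 2300, so the laminar assumption holds.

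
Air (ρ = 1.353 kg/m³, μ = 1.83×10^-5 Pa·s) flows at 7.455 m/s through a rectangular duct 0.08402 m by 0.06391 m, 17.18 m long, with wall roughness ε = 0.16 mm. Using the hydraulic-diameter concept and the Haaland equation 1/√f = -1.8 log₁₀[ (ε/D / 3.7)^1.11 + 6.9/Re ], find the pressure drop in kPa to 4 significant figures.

Hydraulic diameter D_h = 4A/P = 4·(0.08402·0.06391)/(2·(0.08402+0.06391)) = 0.02148/0.2959 = 0.0726 m.
Re = ρVD_h/μ = 1.353·7.455·0.0726/1.83e-05 = 4.001e+04.
ε/D_h = 0.00016/0.0726 = 0.0022; Haaland gives 1/√f = -1.8 log₁₀[0.000263+0.000172] = 6.05, so f = 0.02732.
ΔP = f(L/D_h)(ρV²/2) = 0.02732·17.18/0.0726·37.6 = 243.1 Pa.
ΔP = 0.2431 kPa.

ΔP ≈ 0.2431 kPa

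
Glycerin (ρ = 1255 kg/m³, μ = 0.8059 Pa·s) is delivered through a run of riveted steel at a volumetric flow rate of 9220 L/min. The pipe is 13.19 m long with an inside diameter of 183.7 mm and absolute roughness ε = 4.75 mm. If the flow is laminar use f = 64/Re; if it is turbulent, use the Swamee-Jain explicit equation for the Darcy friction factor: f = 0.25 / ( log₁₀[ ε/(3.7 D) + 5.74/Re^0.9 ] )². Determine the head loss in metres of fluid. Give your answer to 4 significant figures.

h_f ≈ 4.747 m

Q = 9220 L/min = 9220/60000 = 0.1537 m³/s.
Cross-sectional area A = πD²/4 = π(0.1837)²/4 = 0.0265 m²; mean velocity V = Q/A = 0.1537/0.0265 = 5.798 m/s.
Reynolds number Re = ρVD/μ = 1255 · 5.798 · 0.1837 / 0.806 = 1659.
Re < 2300 → laminar flow, so f = 64/Re = 64/1659 = 0.03859 (the turbulent correlation is not needed).
Darcy-Weisbach: ΔP = f(L/D)(ρV²/2) = 0.03859·(13.19/0.1837)·(1255·5.798²/2) = 0.03859·71.8·2.109e+04 = 5.844e+04 Pa.
Head loss h_f = ΔP/(ρg) = 5.844e+04/(1255·9.81) = 4.747 m.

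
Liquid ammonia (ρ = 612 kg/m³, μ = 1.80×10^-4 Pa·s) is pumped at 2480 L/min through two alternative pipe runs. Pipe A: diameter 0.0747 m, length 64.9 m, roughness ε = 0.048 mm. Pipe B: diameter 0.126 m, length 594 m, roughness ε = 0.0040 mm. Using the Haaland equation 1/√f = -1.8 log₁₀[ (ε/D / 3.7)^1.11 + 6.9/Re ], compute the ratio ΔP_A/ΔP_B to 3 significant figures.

Pipe A: V = Q/A = 0.04133/0.004383 = 9.431 m/s; Re = 2.395e+06; ε/D = 0.000643; Haaland → f = 0.01787; ΔP_A = f(L/D)(ρV²/2) = 4.226e+05 Pa.
Pipe B: V = Q/A = 0.04133/0.01247 = 3.315 m/s; Re = 1.42e+06; ε/D = 3.17e-05; Haaland → f = 0.01168; ΔP_B = f(L/D)(ρV²/2) = 1.852e+05 Pa.
ΔP_A/ΔP_B = 4.226e+05/1.852e+05 = 2.28.

ΔP_A/ΔP_B ≈ 2.28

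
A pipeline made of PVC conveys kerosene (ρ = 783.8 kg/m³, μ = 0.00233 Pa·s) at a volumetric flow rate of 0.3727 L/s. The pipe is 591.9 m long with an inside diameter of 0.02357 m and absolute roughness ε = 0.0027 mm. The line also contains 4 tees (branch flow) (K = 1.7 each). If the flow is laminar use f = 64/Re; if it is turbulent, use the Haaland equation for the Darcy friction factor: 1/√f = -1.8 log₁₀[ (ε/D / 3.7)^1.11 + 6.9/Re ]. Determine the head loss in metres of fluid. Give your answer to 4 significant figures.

h_f ≈ 32.54 m

Q = 0.3727 L/s = 0.3727/1000 = 0.0003727 m³/s.
Cross-sectional area A = πD²/4 = π(0.02357)²/4 = 0.0004363 m²; mean velocity V = Q/A = 0.0003727/0.0004363 = 0.8542 m/s.
Reynolds number Re = ρVD/μ = 783.8 · 0.8542 · 0.02357 / 0.00233 = 6773.
Re > 4000 → turbulent. Relative roughness ε/D = 2.7e-06/0.02357 = 0.000115. Haaland: 1/√f = -1.8 log₁₀[(0.000115/3.7)^1.11 + 6.9/6773] = -1.8 log₁₀[9.88e-06 + 0.00102] = 5.378, so f = 0.03458.
Total minor-loss coefficient ΣK = 4·1.7 = 6.8.
ΔP = [f·L/D + ΣK]·(ρV²/2) = [0.03458·591.9/0.02357 + 6.8]·(783.8·0.8542²/2) = [868.3 + 6.8]·285.9 = 2.502e+05 Pa.
Head loss h_f = ΔP/(ρg) = 2.502e+05/(783.8·9.81) = 32.54 m.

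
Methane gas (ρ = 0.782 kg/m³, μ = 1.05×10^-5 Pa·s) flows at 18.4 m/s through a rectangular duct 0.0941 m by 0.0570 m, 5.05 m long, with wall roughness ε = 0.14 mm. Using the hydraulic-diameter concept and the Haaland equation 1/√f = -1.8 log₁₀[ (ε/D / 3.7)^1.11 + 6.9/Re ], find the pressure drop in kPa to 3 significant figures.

Hydraulic diameter D_h = 4A/P = 4·(0.0941·0.057)/(2·(0.0941+0.057)) = 0.02145/0.3022 = 0.071 m.
Re = ρVD_h/μ = 0.782·18.4·0.071/1.05e-05 = 9.729e+04.
ε/D_h = 0.00014/0.071 = 0.00197; Haaland gives 1/√f = -1.8 log₁₀[0.000233+7.09e-05] = 6.332, so f = 0.02494.
ΔP = f(L/D_h)(ρV²/2) = 0.02494·5.05/0.071·132.4 = 234.8 Pa.
ΔP = 0.235 kPa.

ΔP ≈ 0.235 kPa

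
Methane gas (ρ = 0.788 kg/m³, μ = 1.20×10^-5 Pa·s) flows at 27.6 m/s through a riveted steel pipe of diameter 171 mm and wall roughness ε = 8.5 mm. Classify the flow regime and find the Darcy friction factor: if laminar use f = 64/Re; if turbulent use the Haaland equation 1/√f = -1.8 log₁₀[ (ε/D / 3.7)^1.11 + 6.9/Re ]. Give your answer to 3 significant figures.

Re = ρVD/μ = 0.788·27.6·0.171/1.2e-05 = 3.099e+05.
Re > 4000 → turbulent. ε/D = 0.0085/0.171 = 0.0497; Haaland: 1/√f = -1.8 log₁₀[0.00836 + 2.23e-05] = 3.738, so f = 0.07158.

f ≈ 0.0716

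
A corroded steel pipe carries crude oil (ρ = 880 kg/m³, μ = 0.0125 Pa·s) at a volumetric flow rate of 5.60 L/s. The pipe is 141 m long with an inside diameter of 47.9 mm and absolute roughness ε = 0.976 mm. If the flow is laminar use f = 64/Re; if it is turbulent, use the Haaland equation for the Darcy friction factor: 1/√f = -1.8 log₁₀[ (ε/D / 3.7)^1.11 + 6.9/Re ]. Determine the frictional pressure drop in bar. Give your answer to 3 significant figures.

ΔP ≈ 6.57 bar

Q = 5.60 L/s = 5.60/1000 = 0.0056 m³/s.
Cross-sectional area A = πD²/4 = π(0.0479)²/4 = 0.001802 m²; mean velocity V = Q/A = 0.0056/0.001802 = 3.108 m/s.
Reynolds number Re = ρVD/μ = 880 · 3.108 · 0.0479 / 0.0125 = 1.048e+04.
Re > 4000 → turbulent. Relative roughness ε/D = 0.000976/0.0479 = 0.0204. Haaland: 1/√f = -1.8 log₁₀[(0.0204/3.7)^1.11 + 6.9/1.048e+04] = -1.8 log₁₀[0.00311 + 0.000658] = 4.363, so f = 0.05252.
Darcy-Weisbach: ΔP = f(L/D)(ρV²/2) = 0.05252·(141/0.0479)·(880·3.108²/2) = 0.05252·2944·4249 = 6.57e+05 Pa.
ΔP = 6.57e+05 Pa = 6.57 bar.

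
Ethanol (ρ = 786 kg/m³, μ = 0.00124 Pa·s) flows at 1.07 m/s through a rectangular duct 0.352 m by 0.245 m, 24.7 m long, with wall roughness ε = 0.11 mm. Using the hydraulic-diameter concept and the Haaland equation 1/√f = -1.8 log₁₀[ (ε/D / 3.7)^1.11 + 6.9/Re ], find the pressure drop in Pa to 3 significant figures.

ΔP ≈ 693 Pa

Hydraulic diameter D_h = 4A/P = 4·(0.352·0.245)/(2·(0.352+0.245)) = 0.345/1.194 = 0.2889 m.
Re = ρVD_h/μ = 786·1.07·0.2889/0.00124 = 1.96e+05.
ε/D_h = 0.00011/0.2889 = 0.000381; Haaland gives 1/√f = -1.8 log₁₀[3.75e-05+3.52e-05] = 7.449, so f = 0.01802.
ΔP = f(L/D_h)(ρV²/2) = 0.01802·24.7/0.2889·449.9 = 693.2 Pa.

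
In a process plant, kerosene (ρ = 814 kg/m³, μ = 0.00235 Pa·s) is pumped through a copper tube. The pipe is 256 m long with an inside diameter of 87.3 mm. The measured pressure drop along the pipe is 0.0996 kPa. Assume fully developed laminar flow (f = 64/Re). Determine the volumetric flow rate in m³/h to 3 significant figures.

For laminar flow, f = 64/Re with Re = ρVD/μ, so Darcy-Weisbach reduces to ΔP = 32μLV/D². Solving for V: V = ΔP·D²/(32μL) = 99.6·(0.0873)²/(32·0.00235·256) = 0.03943 m/s.
Check: Re = ρVD/μ = 814·0.03943·0.0873/0.00235 = 1192 < 2300, so the laminar assumption holds.
Q = V·A = 0.03943·(π/4·0.0873²) = 0.000236 m³/s = 0.850 m³/h.

Q ≈ 0.850 m³/h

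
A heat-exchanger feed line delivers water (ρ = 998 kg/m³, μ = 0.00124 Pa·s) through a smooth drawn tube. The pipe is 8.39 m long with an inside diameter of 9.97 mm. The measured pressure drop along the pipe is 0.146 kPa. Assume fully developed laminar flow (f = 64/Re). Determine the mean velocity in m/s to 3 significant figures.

V ≈ 0.0436 m/s

For laminar flow, f = 64/Re with Re = ρVD/μ, so Darcy-Weisbach reduces to ΔP = 32μLV/D². Solving for V: V = ΔP·D²/(32μL) = 146·(0.00997)²/(32·0.00124·8.39) = 0.04359 m/s.
Check: Re = ρVD/μ = 998·0.04359·0.00997/0.00124 = 349.8 < 2300, so the laminar assumption holds.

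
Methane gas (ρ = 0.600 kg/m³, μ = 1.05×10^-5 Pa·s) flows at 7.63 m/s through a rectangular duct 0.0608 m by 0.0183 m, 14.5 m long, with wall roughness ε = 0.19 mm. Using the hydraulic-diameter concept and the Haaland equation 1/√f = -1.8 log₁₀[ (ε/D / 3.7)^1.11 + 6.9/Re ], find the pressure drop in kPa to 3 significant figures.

ΔP ≈ 0.347 kPa

Hydraulic diameter D_h = 4A/P = 4·(0.0608·0.0183)/(2·(0.0608+0.0183)) = 0.004451/0.1582 = 0.02813 m.
Re = ρVD_h/μ = 0.6·7.63·0.02813/1.05e-05 = 1.227e+04.
ε/D_h = 0.00019/0.02813 = 0.00675; Haaland gives 1/√f = -1.8 log₁₀[0.000912+0.000563] = 5.096, so f = 0.0385.
ΔP = f(L/D_h)(ρV²/2) = 0.0385·14.5/0.02813·17.47 = 346.6 Pa.
ΔP = 0.347 kPa.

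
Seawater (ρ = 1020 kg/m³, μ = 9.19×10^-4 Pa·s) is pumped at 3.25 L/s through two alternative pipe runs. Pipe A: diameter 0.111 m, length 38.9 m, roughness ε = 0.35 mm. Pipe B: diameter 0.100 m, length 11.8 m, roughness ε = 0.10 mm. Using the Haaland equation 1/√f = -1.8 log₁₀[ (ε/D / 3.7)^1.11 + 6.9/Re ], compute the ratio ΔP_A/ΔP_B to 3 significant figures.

ΔP_A/ΔP_B ≈ 2.38

Pipe A: V = Q/A = 0.00325/0.009677 = 0.3359 m/s; Re = 4.138e+04; ε/D = 0.00315; Haaland → f = 0.02917; ΔP_A = f(L/D)(ρV²/2) = 588 Pa.
Pipe B: V = Q/A = 0.00325/0.007854 = 0.4138 m/s; Re = 4.593e+04; ε/D = 0.001; Haaland → f = 0.02401; ΔP_B = f(L/D)(ρV²/2) = 247.4 Pa.
ΔP_A/ΔP_B = 588/247.4 = 2.38.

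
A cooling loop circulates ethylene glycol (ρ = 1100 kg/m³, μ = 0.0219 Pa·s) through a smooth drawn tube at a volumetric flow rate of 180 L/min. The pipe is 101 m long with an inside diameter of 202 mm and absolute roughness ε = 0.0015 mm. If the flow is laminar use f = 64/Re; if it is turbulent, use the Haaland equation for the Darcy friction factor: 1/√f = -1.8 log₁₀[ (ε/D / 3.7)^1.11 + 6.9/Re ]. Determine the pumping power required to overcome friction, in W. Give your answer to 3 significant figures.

P ≈ 0.487 W

Q = 180 L/min = 180/60000 = 0.003 m³/s.
Cross-sectional area A = πD²/4 = π(0.202)²/4 = 0.03205 m²; mean velocity V = Q/A = 0.003/0.03205 = 0.09361 m/s.
Reynolds number Re = ρVD/μ = 1100 · 0.09361 · 0.202 / 0.0219 = 949.8.
Re < 2300 → laminar flow, so f = 64/Re = 64/949.8 = 0.06738 (the turbulent correlation is not needed).
Darcy-Weisbach: ΔP = f(L/D)(ρV²/2) = 0.06738·(101/0.202)·(1100·0.09361²/2) = 0.06738·500·4.82 = 162.4 Pa.
Pumping power P = QΔP = 0.003·162.4 = 0.4871 W = 0.487 W.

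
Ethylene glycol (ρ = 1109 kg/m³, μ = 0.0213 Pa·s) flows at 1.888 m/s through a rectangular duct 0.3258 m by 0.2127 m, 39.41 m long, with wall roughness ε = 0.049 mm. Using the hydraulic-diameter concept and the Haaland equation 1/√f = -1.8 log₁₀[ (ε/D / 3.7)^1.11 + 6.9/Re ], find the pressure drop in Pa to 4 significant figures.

ΔP ≈ 7465 Pa

Hydraulic diameter D_h = 4A/P = 4·(0.3258·0.2127)/(2·(0.3258+0.2127)) = 0.2772/1.077 = 0.2574 m.
Re = ρVD_h/μ = 1109·1.888·0.2574/0.0213 = 2.53e+04.
ε/D_h = 4.9e-05/0.2574 = 0.00019; Haaland gives 1/√f = -1.8 log₁₀[1.74e-05+0.000273] = 6.367, so f = 0.02466.
ΔP = f(L/D_h)(ρV²/2) = 0.02466·39.41/0.2574·1977 = 7465 Pa.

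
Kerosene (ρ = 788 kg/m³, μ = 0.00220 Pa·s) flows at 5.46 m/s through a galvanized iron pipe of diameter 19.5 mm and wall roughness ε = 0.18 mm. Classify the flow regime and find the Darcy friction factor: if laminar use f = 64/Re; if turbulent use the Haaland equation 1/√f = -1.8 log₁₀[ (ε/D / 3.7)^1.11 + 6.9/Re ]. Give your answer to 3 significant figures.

f ≈ 0.0385

Re = ρVD/μ = 788·5.46·0.0195/0.0022 = 3.814e+04.
Re > 4000 → turbulent. ε/D = 0.00018/0.0195 = 0.00923; Haaland: 1/√f = -1.8 log₁₀[0.00129 + 0.000181] = 5.098, so f = 0.03847.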